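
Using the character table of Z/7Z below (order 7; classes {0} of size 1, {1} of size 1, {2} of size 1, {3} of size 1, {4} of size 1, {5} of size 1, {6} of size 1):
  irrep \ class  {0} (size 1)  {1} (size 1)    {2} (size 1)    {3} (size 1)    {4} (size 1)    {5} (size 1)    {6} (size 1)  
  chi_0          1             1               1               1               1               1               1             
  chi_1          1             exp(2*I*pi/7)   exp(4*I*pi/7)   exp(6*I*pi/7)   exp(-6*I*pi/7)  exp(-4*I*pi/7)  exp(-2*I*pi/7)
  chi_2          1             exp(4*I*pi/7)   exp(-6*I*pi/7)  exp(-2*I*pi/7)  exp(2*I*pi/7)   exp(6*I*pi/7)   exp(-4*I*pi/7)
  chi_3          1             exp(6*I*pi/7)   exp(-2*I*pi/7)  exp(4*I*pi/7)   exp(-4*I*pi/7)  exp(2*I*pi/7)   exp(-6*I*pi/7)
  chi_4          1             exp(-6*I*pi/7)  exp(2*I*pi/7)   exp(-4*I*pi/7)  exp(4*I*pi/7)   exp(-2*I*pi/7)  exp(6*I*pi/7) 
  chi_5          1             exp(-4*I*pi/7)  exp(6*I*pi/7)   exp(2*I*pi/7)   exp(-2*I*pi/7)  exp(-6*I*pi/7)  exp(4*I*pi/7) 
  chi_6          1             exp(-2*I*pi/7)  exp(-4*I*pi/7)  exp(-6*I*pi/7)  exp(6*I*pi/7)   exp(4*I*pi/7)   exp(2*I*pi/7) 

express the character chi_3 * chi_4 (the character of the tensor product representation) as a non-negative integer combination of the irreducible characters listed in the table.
chi_3 tensor chi_4 = chi_0 (all other irreducibles have multiplicity 0).

Proof sketch: The character of a tensor product is the pointwise product (chi_3 * chi_4)(C) = chi_3(C) * chi_4(C):
  {0}: (1)*(1), {1}: (exp(6*I*pi/7))*(exp(-6*I*pi/7)), {2}: (exp(-2*I*pi/7))*(exp(2*I*pi/7)), {3}: (exp(4*I*pi/7))*(exp(-4*I*pi/7)), {4}: (exp(-4*I*pi/7))*(exp(4*I*pi/7)), {5}: (exp(2*I*pi/7))*(exp(-2*I*pi/7)), {6}: (exp(-6*I*pi/7))*(exp(6*I*pi/7))
so (chi_3 * chi_4) takes values
  {0} -> 1, {1} -> 1, {2} -> 1, {3} -> 1, {4} -> 1, {5} -> 1, {6} -> 1.
Now take the inner product of this character with each irreducible chi from the table, <chi_3*chi_4, chi> = (1/7) sum_C |C| (chi_3*chi_4)(C) conj(chi(C)):
  <chi_3*chi_4, chi_0> = (1/7)[1*(1)*conj(1) + 1*(1)*conj(1) + 1*(1)*conj(1) + 1*(1)*conj(1) + 1*(1)*conj(1) + 1*(1)*conj(1) + 1*(1)*conj(1)]
      = (1/7)[(1) + (1) + (1) + (1) + (1) + (1) + (1)] = 7/7 = 1
  <chi_3*chi_4, chi_1> = (1/7)[1*(1)*conj(1) + 1*(1)*conj(exp(2*I*pi/7)) + 1*(1)*conj(exp(4*I*pi/7)) + 1*(1)*conj(exp(6*I*pi/7)) + 1*(1)*conj(exp(-6*I*pi/7)) + 1*(1)*conj(exp(-4*I*pi/7)) + 1*(1)*conj(exp(-2*I*pi/7))]
      = (1/7)[(1) + (exp(-2*I*pi/7)) + (exp(-4*I*pi/7)) + (exp(-6*I*pi/7)) + (exp(6*I*pi/7)) + (exp(4*I*pi/7)) + (exp(2*I*pi/7))] = 0/7 = 0
  <chi_3*chi_4, chi_2> = (1/7)[1*(1)*conj(1) + 1*(1)*conj(exp(4*I*pi/7)) + 1*(1)*conj(exp(-6*I*pi/7)) + 1*(1)*conj(exp(-2*I*pi/7)) + 1*(1)*conj(exp(2*I*pi/7)) + 1*(1)*conj(exp(6*I*pi/7)) + 1*(1)*conj(exp(-4*I*pi/7))]
      = (1/7)[(1) + (exp(-4*I*pi/7)) + (exp(6*I*pi/7)) + (exp(2*I*pi/7)) + (exp(-2*I*pi/7)) + (exp(-6*I*pi/7)) + (exp(4*I*pi/7))] = 0/7 = 0
  <chi_3*chi_4, chi_3> = (1/7)[1*(1)*conj(1) + 1*(1)*conj(exp(6*I*pi/7)) + 1*(1)*conj(exp(-2*I*pi/7)) + 1*(1)*conj(exp(4*I*pi/7)) + 1*(1)*conj(exp(-4*I*pi/7)) + 1*(1)*conj(exp(2*I*pi/7)) + 1*(1)*conj(exp(-6*I*pi/7))]
      = (1/7)[(1) + (exp(-6*I*pi/7)) + (exp(2*I*pi/7)) + (exp(-4*I*pi/7)) + (exp(4*I*pi/7)) + (exp(-2*I*pi/7)) + (exp(6*I*pi/7))] = 0/7 = 0
  <chi_3*chi_4, chi_4> = (1/7)[1*(1)*conj(1) + 1*(1)*conj(exp(-6*I*pi/7)) + 1*(1)*conj(exp(2*I*pi/7)) + 1*(1)*conj(exp(-4*I*pi/7)) + 1*(1)*conj(exp(4*I*pi/7)) + 1*(1)*conj(exp(-2*I*pi/7)) + 1*(1)*conj(exp(6*I*pi/7))]
      = (1/7)[(1) + (exp(6*I*pi/7)) + (exp(-2*I*pi/7)) + (exp(4*I*pi/7)) + (exp(-4*I*pi/7)) + (exp(2*I*pi/7)) + (exp(-6*I*pi/7))] = 0/7 = 0
  <chi_3*chi_4, chi_5> = (1/7)[1*(1)*conj(1) + 1*(1)*conj(exp(-4*I*pi/7)) + 1*(1)*conj(exp(6*I*pi/7)) + 1*(1)*conj(exp(2*I*pi/7)) + 1*(1)*conj(exp(-2*I*pi/7)) + 1*(1)*conj(exp(-6*I*pi/7)) + 1*(1)*conj(exp(4*I*pi/7))]
      = (1/7)[(1) + (exp(4*I*pi/7)) + (exp(-6*I*pi/7)) + (exp(-2*I*pi/7)) + (exp(2*I*pi/7)) + (exp(6*I*pi/7)) + (exp(-4*I*pi/7))] = 0/7 = 0
  <chi_3*chi_4, chi_6> = (1/7)[1*(1)*conj(1) + 1*(1)*conj(exp(-2*I*pi/7)) + 1*(1)*conj(exp(-4*I*pi/7)) + 1*(1)*conj(exp(-6*I*pi/7)) + 1*(1)*conj(exp(6*I*pi/7)) + 1*(1)*conj(exp(4*I*pi/7)) + 1*(1)*conj(exp(2*I*pi/7))]
      = (1/7)[(1) + (exp(2*I*pi/7)) + (exp(4*I*pi/7)) + (exp(6*I*pi/7)) + (exp(-6*I*pi/7)) + (exp(-4*I*pi/7)) + (exp(-2*I*pi/7))] = 0/7 = 0
(Exp terms are combined using exp(i*s)*conj(exp(i*t)) = exp(i*(s-t)), and sums of them are collapsed using the identity that for every m > 1 the m distinct m-th roots of unity sum to 0, e.g. 1 + exp(2*I*pi/3) + exp(-2*I*pi/3) = 0.)
Hence the multiplicities are chi_0: 1. Dimension check: dim(chi_3)*dim(chi_4) = 1*1 = 1 and sum (mult * dim) = 1*1 = 1.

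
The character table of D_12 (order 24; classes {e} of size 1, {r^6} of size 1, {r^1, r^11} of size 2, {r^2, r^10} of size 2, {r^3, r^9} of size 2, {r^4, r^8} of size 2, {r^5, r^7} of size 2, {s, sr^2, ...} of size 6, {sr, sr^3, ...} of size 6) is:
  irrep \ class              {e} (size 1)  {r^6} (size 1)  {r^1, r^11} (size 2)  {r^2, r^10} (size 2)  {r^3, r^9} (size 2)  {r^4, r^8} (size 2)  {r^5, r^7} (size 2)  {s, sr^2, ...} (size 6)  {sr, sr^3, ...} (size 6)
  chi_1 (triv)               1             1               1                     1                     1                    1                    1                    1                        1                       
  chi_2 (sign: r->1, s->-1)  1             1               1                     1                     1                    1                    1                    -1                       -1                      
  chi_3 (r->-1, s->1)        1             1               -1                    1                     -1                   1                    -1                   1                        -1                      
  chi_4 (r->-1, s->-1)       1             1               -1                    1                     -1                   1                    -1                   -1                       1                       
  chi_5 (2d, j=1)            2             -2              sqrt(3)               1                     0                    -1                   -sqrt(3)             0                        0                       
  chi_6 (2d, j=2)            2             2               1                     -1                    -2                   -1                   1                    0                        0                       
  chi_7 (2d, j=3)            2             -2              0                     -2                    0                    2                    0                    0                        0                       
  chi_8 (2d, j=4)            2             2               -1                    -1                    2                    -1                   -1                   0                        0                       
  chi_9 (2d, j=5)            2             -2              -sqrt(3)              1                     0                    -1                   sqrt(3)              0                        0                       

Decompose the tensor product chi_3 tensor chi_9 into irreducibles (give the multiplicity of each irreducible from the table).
chi_3 tensor chi_9 = chi_5 (all other irreducibles have multiplicity 0).

Justification: The character of a tensor product is the pointwise product (chi_3 * chi_9)(C) = chi_3(C) * chi_9(C):
  {e}: (1)*(2), {r^6}: (1)*(-2), {r^1, r^11}: (-1)*(-sqrt(3)), {r^2, r^10}: (1)*(1), {r^3, r^9}: (-1)*(0), {r^4, r^8}: (1)*(-1), {r^5, r^7}: (-1)*(sqrt(3)), {s, sr^2, ...}: (1)*(0), {sr, sr^3, ...}: (-1)*(0)
so (chi_3 * chi_9) takes values
  {e} -> 2, {r^6} -> -2, {r^1, r^11} -> sqrt(3), {r^2, r^10} -> 1, {r^3, r^9} -> 0, {r^4, r^8} -> -1, {r^5, r^7} -> -sqrt(3), {s, sr^2, ...} -> 0, {sr, sr^3, ...} -> 0.
Now take the inner product of this character with each irreducible chi from the table, <chi_3*chi_9, chi> = (1/24) sum_C |C| (chi_3*chi_9)(C) conj(chi(C)):
  <chi_3*chi_9, chi_1> = (1/24)[1*(2)*conj(1) + 1*(-2)*conj(1) + 2*(sqrt(3))*conj(1) + 2*(1)*conj(1) + 2*(0)*conj(1) + 2*(-1)*conj(1) + 2*(-sqrt(3))*conj(1) + 6*(0)*conj(1) + 6*(0)*conj(1)]
      = (1/24)[(2) + (-2) + (2*sqrt(3)) + (2) + (0) + (-2) + (-2*sqrt(3)) + (0) + (0)] = 0/24 = 0
  <chi_3*chi_9, chi_2> = (1/24)[1*(2)*conj(1) + 1*(-2)*conj(1) + 2*(sqrt(3))*conj(1) + 2*(1)*conj(1) + 2*(0)*conj(1) + 2*(-1)*conj(1) + 2*(-sqrt(3))*conj(1) + 6*(0)*conj(-1) + 6*(0)*conj(-1)]
      = (1/24)[(2) + (-2) + (2*sqrt(3)) + (2) + (0) + (-2) + (-2*sqrt(3)) + (0) + (0)] = 0/24 = 0
  <chi_3*chi_9, chi_3> = (1/24)[1*(2)*conj(1) + 1*(-2)*conj(1) + 2*(sqrt(3))*conj(-1) + 2*(1)*conj(1) + 2*(0)*conj(-1) + 2*(-1)*conj(1) + 2*(-sqrt(3))*conj(-1) + 6*(0)*conj(1) + 6*(0)*conj(-1)]
      = (1/24)[(2) + (-2) + (-2*sqrt(3)) + (2) + (0) + (-2) + (2*sqrt(3)) + (0) + (0)] = 0/24 = 0
  <chi_3*chi_9, chi_4> = (1/24)[1*(2)*conj(1) + 1*(-2)*conj(1) + 2*(sqrt(3))*conj(-1) + 2*(1)*conj(1) + 2*(0)*conj(-1) + 2*(-1)*conj(1) + 2*(-sqrt(3))*conj(-1) + 6*(0)*conj(-1) + 6*(0)*conj(1)]
      = (1/24)[(2) + (-2) + (-2*sqrt(3)) + (2) + (0) + (-2) + (2*sqrt(3)) + (0) + (0)] = 0/24 = 0
  <chi_3*chi_9, chi_5> = (1/24)[1*(2)*conj(2) + 1*(-2)*conj(-2) + 2*(sqrt(3))*conj(sqrt(3)) + 2*(1)*conj(1) + 2*(0)*conj(0) + 2*(-1)*conj(-1) + 2*(-sqrt(3))*conj(-sqrt(3)) + 6*(0)*conj(0) + 6*(0)*conj(0)]
      = (1/24)[(4) + (4) + (6) + (2) + (0) + (2) + (6) + (0) + (0)] = 24/24 = 1
  <chi_3*chi_9, chi_6> = (1/24)[1*(2)*conj(2) + 1*(-2)*conj(2) + 2*(sqrt(3))*conj(1) + 2*(1)*conj(-1) + 2*(0)*conj(-2) + 2*(-1)*conj(-1) + 2*(-sqrt(3))*conj(1) + 6*(0)*conj(0) + 6*(0)*conj(0)]
      = (1/24)[(4) + (-4) + (2*sqrt(3)) + (-2) + (0) + (2) + (-2*sqrt(3)) + (0) + (0)] = 0/24 = 0
  <chi_3*chi_9, chi_7> = (1/24)[1*(2)*conj(2) + 1*(-2)*conj(-2) + 2*(sqrt(3))*conj(0) + 2*(1)*conj(-2) + 2*(0)*conj(0) + 2*(-1)*conj(2) + 2*(-sqrt(3))*conj(0) + 6*(0)*conj(0) + 6*(0)*conj(0)]
      = (1/24)[(4) + (4) + (0) + (-4) + (0) + (-4) + (0) + (0) + (0)] = 0/24 = 0
  <chi_3*chi_9, chi_8> = (1/24)[1*(2)*conj(2) + 1*(-2)*conj(2) + 2*(sqrt(3))*conj(-1) + 2*(1)*conj(-1) + 2*(0)*conj(2) + 2*(-1)*conj(-1) + 2*(-sqrt(3))*conj(-1) + 6*(0)*conj(0) + 6*(0)*conj(0)]
      = (1/24)[(4) + (-4) + (-2*sqrt(3)) + (-2) + (0) + (2) + (2*sqrt(3)) + (0) + (0)] = 0/24 = 0
  <chi_3*chi_9, chi_9> = (1/24)[1*(2)*conj(2) + 1*(-2)*conj(-2) + 2*(sqrt(3))*conj(-sqrt(3)) + 2*(1)*conj(1) + 2*(0)*conj(0) + 2*(-1)*conj(-1) + 2*(-sqrt(3))*conj(sqrt(3)) + 6*(0)*conj(0) + 6*(0)*conj(0)]
      = (1/24)[(4) + (4) + (-6) + (2) + (0) + (2) + (-6) + (0) + (0)] = 0/24 = 0
Hence the multiplicities are chi_5: 1. Dimension check: dim(chi_3)*dim(chi_9) = 1*2 = 2 and sum (mult * dim) = 1*2 = 2.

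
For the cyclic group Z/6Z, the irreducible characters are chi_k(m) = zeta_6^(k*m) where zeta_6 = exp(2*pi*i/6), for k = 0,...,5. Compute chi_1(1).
chi_1(1) = zeta_6^1 = exp(I*pi/3)

Derivation: chi_1(1) = zeta_6^(1*1) = zeta_6^1. Since zeta_6^6 = 1, this equals zeta_6^1 = exp(2*pi*i*1/6) = exp(I*pi/3).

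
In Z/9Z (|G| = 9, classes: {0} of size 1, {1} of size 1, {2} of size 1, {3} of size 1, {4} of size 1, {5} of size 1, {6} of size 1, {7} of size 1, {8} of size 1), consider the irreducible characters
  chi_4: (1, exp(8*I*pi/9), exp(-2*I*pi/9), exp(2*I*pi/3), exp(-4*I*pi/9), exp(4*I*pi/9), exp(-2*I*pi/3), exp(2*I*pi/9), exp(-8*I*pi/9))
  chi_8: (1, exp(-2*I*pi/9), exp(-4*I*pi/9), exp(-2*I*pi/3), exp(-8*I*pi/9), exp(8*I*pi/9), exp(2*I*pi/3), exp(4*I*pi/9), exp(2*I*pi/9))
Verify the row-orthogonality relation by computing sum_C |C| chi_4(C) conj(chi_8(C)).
Sum = 0; so <chi_4, chi_8> = 0 (distinct irreducibles are orthogonal).

Solution. Compute term by term over conjugacy classes (|C| * chi_4(C) * conj(chi_8(C))):
  1*(1)*conj(1) + 1*(exp(8*I*pi/9))*conj(exp(-2*I*pi/9)) + 1*(exp(-2*I*pi/9))*conj(exp(-4*I*pi/9)) + 1*(exp(2*I*pi/3))*conj(exp(-2*I*pi/3)) + 1*(exp(-4*I*pi/9))*conj(exp(-8*I*pi/9)) + 1*(exp(4*I*pi/9))*conj(exp(8*I*pi/9)) + 1*(exp(-2*I*pi/3))*conj(exp(2*I*pi/3)) + 1*(exp(2*I*pi/9))*conj(exp(4*I*pi/9)) + 1*(exp(-8*I*pi/9))*conj(exp(2*I*pi/9))
  = (1) + (exp(-8*I*pi/9)) + (exp(2*I*pi/9)) + (exp(-2*I*pi/3)) + (exp(4*I*pi/9)) + (exp(-4*I*pi/9)) + (exp(2*I*pi/3)) + (exp(-2*I*pi/9)) + (exp(8*I*pi/9))
  = 0.
(Exp terms are combined using exp(i*s)*conj(exp(i*t)) = exp(i*(s-t)), and sums of them are collapsed using the identity that for every m > 1 the m distinct m-th roots of unity sum to 0, e.g. 1 + exp(2*I*pi/3) + exp(-2*I*pi/3) = 0.)
Dividing by |G| = 9 gives 0/9 = 0, matching the row-orthogonality relation <chi_4, chi_8> = [chi_4 = chi_8].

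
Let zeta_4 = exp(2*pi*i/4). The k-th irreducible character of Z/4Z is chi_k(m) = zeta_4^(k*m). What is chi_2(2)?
chi_2(2) = zeta_4^4 = 1

Reasoning: chi_2(2) = zeta_4^(2*2) = zeta_4^4. Since zeta_4^4 = 1, this equals zeta_4^0 = exp(2*pi*i*0/4) = 1.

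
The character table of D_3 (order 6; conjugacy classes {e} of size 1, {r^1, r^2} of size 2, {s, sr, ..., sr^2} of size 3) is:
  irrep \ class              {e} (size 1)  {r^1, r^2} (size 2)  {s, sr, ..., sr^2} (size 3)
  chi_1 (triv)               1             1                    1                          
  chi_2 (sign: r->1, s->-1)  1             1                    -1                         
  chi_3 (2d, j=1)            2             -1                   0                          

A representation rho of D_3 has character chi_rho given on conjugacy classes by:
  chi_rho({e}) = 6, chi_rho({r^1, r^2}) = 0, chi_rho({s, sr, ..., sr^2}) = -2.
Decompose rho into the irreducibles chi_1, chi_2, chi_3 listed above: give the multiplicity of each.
Multiplicities: chi_1: 0, chi_2: 2, chi_3: 2.

Argument: Use <chi_rho, chi> = (1/|G|) sum_C |C| * chi_rho(C) * conj(chi(C)) with |G| = 6 for each irreducible chi in the table:
  <chi_rho, chi_1> = (1/6)[1*(6)*conj(1) + 2*(0)*conj(1) + 3*(-2)*conj(1)]
      = (1/6)[(6) + (0) + (-6)] = 0/6 = 0
  <chi_rho, chi_2> = (1/6)[1*(6)*conj(1) + 2*(0)*conj(1) + 3*(-2)*conj(-1)]
      = (1/6)[(6) + (0) + (6)] = 12/6 = 2
  <chi_rho, chi_3> = (1/6)[1*(6)*conj(2) + 2*(0)*conj(-1) + 3*(-2)*conj(0)]
      = (1/6)[(12) + (0) + (0)] = 12/6 = 2
Dimension check: dim(rho) = sum (mult * dim) = 0*1 + 2*1 + 2*2 = 6 = chi_rho(e) = 6.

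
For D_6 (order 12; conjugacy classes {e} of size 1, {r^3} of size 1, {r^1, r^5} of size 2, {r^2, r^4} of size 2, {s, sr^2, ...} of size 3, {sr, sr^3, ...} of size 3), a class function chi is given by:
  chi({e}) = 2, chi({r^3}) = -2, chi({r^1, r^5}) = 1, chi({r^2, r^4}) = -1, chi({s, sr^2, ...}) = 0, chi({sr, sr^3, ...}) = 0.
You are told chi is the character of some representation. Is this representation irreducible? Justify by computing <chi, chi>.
Irreducible: <chi, chi> = 1.

Argument: <chi, chi> = (1/|G|) sum_C |C| * |chi(C)|^2 = (1/12)[1*|2|^2 + 1*|-2|^2 + 2*|1|^2 + 2*|-1|^2 + 3*|0|^2 + 3*|0|^2]
  = (1/12)[(4) + (4) + (2) + (2) + (0) + (0)] = 12/12 = 1.
A character is irreducible iff <chi, chi> = 1, so this representation is irreducible.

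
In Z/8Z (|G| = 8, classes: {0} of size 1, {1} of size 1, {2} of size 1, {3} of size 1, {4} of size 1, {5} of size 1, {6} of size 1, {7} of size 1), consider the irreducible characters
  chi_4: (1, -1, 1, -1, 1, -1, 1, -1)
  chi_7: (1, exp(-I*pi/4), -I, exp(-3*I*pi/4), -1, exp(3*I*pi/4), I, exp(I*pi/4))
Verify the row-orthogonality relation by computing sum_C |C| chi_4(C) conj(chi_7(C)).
Sum = 0; so <chi_4, chi_7> = 0 (distinct irreducibles are orthogonal).

Proof sketch: Compute term by term over conjugacy classes (|C| * chi_4(C) * conj(chi_7(C))):
  1*(1)*conj(1) + 1*(-1)*conj(exp(-I*pi/4)) + 1*(1)*conj(-I) + 1*(-1)*conj(exp(-3*I*pi/4)) + 1*(1)*conj(-1) + 1*(-1)*conj(exp(3*I*pi/4)) + 1*(1)*conj(I) + 1*(-1)*conj(exp(I*pi/4))
  = (1) + (-exp(I*pi/4)) + (I) + (-exp(3*I*pi/4)) + (-1) + (-exp(-3*I*pi/4)) + (-I) + (-exp(-I*pi/4))
  = 0.
(Exp terms are combined using exp(i*s)*conj(exp(i*t)) = exp(i*(s-t)), and sums of them are collapsed using the identity that for every m > 1 the m distinct m-th roots of unity sum to 0, e.g. 1 + exp(2*I*pi/3) + exp(-2*I*pi/3) = 0.)
Dividing by |G| = 8 gives 0/8 = 0, matching the row-orthogonality relation <chi_4, chi_7> = [chi_4 = chi_7].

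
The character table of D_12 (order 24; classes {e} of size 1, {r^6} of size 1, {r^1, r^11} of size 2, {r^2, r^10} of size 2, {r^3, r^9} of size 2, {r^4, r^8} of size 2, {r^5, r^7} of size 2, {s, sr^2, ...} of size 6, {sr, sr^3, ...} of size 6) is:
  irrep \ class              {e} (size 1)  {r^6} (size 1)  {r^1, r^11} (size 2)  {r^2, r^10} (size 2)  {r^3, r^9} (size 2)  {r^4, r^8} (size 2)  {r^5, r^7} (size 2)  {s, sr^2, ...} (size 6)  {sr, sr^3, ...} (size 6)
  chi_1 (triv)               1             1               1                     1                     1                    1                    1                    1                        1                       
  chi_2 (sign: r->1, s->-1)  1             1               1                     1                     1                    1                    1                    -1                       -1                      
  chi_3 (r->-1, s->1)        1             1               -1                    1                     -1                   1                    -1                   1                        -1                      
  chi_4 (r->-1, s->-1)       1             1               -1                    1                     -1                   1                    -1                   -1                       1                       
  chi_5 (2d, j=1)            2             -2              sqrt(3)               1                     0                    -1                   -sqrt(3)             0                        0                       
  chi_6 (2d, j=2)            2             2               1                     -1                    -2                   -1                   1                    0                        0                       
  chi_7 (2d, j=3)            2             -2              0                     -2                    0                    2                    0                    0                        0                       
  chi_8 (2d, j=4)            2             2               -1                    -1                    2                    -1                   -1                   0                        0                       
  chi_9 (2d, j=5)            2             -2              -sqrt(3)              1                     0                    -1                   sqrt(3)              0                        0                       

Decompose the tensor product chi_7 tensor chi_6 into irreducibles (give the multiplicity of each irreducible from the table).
chi_7 tensor chi_6 = chi_5 + chi_9 (all other irreducibles have multiplicity 0).

Explanation: The character of a tensor product is the pointwise product (chi_7 * chi_6)(C) = chi_7(C) * chi_6(C):
  {e}: (2)*(2), {r^6}: (-2)*(2), {r^1, r^11}: (0)*(1), {r^2, r^10}: (-2)*(-1), {r^3, r^9}: (0)*(-2), {r^4, r^8}: (2)*(-1), {r^5, r^7}: (0)*(1), {s, sr^2, ...}: (0)*(0), {sr, sr^3, ...}: (0)*(0)
so (chi_7 * chi_6) takes values
  {e} -> 4, {r^6} -> -4, {r^1, r^11} -> 0, {r^2, r^10} -> 2, {r^3, r^9} -> 0, {r^4, r^8} -> -2, {r^5, r^7} -> 0, {s, sr^2, ...} -> 0, {sr, sr^3, ...} -> 0.
Now take the inner product of this character with each irreducible chi from the table, <chi_7*chi_6, chi> = (1/24) sum_C |C| (chi_7*chi_6)(C) conj(chi(C)):
  <chi_7*chi_6, chi_1> = (1/24)[1*(4)*conj(1) + 1*(-4)*conj(1) + 2*(0)*conj(1) + 2*(2)*conj(1) + 2*(0)*conj(1) + 2*(-2)*conj(1) + 2*(0)*conj(1) + 6*(0)*conj(1) + 6*(0)*conj(1)]
      = (1/24)[(4) + (-4) + (0) + (4) + (0) + (-4) + (0) + (0) + (0)] = 0/24 = 0
  <chi_7*chi_6, chi_2> = (1/24)[1*(4)*conj(1) + 1*(-4)*conj(1) + 2*(0)*conj(1) + 2*(2)*conj(1) + 2*(0)*conj(1) + 2*(-2)*conj(1) + 2*(0)*conj(1) + 6*(0)*conj(-1) + 6*(0)*conj(-1)]
      = (1/24)[(4) + (-4) + (0) + (4) + (0) + (-4) + (0) + (0) + (0)] = 0/24 = 0
  <chi_7*chi_6, chi_3> = (1/24)[1*(4)*conj(1) + 1*(-4)*conj(1) + 2*(0)*conj(-1) + 2*(2)*conj(1) + 2*(0)*conj(-1) + 2*(-2)*conj(1) + 2*(0)*conj(-1) + 6*(0)*conj(1) + 6*(0)*conj(-1)]
      = (1/24)[(4) + (-4) + (0) + (4) + (0) + (-4) + (0) + (0) + (0)] = 0/24 = 0
  <chi_7*chi_6, chi_4> = (1/24)[1*(4)*conj(1) + 1*(-4)*conj(1) + 2*(0)*conj(-1) + 2*(2)*conj(1) + 2*(0)*conj(-1) + 2*(-2)*conj(1) + 2*(0)*conj(-1) + 6*(0)*conj(-1) + 6*(0)*conj(1)]
      = (1/24)[(4) + (-4) + (0) + (4) + (0) + (-4) + (0) + (0) + (0)] = 0/24 = 0
  <chi_7*chi_6, chi_5> = (1/24)[1*(4)*conj(2) + 1*(-4)*conj(-2) + 2*(0)*conj(sqrt(3)) + 2*(2)*conj(1) + 2*(0)*conj(0) + 2*(-2)*conj(-1) + 2*(0)*conj(-sqrt(3)) + 6*(0)*conj(0) + 6*(0)*conj(0)]
      = (1/24)[(8) + (8) + (0) + (4) + (0) + (4) + (0) + (0) + (0)] = 24/24 = 1
  <chi_7*chi_6, chi_6> = (1/24)[1*(4)*conj(2) + 1*(-4)*conj(2) + 2*(0)*conj(1) + 2*(2)*conj(-1) + 2*(0)*conj(-2) + 2*(-2)*conj(-1) + 2*(0)*conj(1) + 6*(0)*conj(0) + 6*(0)*conj(0)]
      = (1/24)[(8) + (-8) + (0) + (-4) + (0) + (4) + (0) + (0) + (0)] = 0/24 = 0
  <chi_7*chi_6, chi_7> = (1/24)[1*(4)*conj(2) + 1*(-4)*conj(-2) + 2*(0)*conj(0) + 2*(2)*conj(-2) + 2*(0)*conj(0) + 2*(-2)*conj(2) + 2*(0)*conj(0) + 6*(0)*conj(0) + 6*(0)*conj(0)]
      = (1/24)[(8) + (8) + (0) + (-8) + (0) + (-8) + (0) + (0) + (0)] = 0/24 = 0
  <chi_7*chi_6, chi_8> = (1/24)[1*(4)*conj(2) + 1*(-4)*conj(2) + 2*(0)*conj(-1) + 2*(2)*conj(-1) + 2*(0)*conj(2) + 2*(-2)*conj(-1) + 2*(0)*conj(-1) + 6*(0)*conj(0) + 6*(0)*conj(0)]
      = (1/24)[(8) + (-8) + (0) + (-4) + (0) + (4) + (0) + (0) + (0)] = 0/24 = 0
  <chi_7*chi_6, chi_9> = (1/24)[1*(4)*conj(2) + 1*(-4)*conj(-2) + 2*(0)*conj(-sqrt(3)) + 2*(2)*conj(1) + 2*(0)*conj(0) + 2*(-2)*conj(-1) + 2*(0)*conj(sqrt(3)) + 6*(0)*conj(0) + 6*(0)*conj(0)]
      = (1/24)[(8) + (8) + (0) + (4) + (0) + (4) + (0) + (0) + (0)] = 24/24 = 1
Hence the multiplicities are chi_5: 1, chi_9: 1. Dimension check: dim(chi_7)*dim(chi_6) = 2*2 = 4 and sum (mult * dim) = 1*2 + 1*2 = 4.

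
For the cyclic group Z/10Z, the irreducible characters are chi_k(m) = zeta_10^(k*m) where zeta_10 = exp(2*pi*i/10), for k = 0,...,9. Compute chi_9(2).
chi_9(2) = zeta_10^18 = exp(-2*I*pi/5)

Working: chi_9(2) = zeta_10^(9*2) = zeta_10^18. Since zeta_10^10 = 1, this equals zeta_10^8 = exp(2*pi*i*8/10) = exp(-2*I*pi/5).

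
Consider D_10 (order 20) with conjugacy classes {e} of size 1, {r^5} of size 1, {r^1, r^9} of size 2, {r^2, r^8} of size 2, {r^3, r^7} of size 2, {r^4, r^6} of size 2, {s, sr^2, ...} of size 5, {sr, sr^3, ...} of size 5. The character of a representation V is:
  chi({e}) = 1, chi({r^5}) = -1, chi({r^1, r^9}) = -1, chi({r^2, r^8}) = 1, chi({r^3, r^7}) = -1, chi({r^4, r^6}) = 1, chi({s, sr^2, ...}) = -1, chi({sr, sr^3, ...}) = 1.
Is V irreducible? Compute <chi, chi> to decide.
Irreducible: <chi, chi> = 1.

Details: <chi, chi> = (1/|G|) sum_C |C| * |chi(C)|^2 = (1/20)[1*|1|^2 + 1*|-1|^2 + 2*|-1|^2 + 2*|1|^2 + 2*|-1|^2 + 2*|1|^2 + 5*|-1|^2 + 5*|1|^2]
  = (1/20)[(1) + (1) + (2) + (2) + (2) + (2) + (5) + (5)] = 20/20 = 1.
A character is irreducible iff <chi, chi> = 1, so this representation is irreducible.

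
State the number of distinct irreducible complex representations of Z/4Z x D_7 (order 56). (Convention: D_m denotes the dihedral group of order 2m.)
20

Why: The number of irreducible complex representations of a finite group equals its number of conjugacy classes. For a direct product, #classes(G x H) = #classes(G) * #classes(H). Z/4Z has 4 classes (abelian), D_7 has 5 classes, so 4 * 5 = 20, so Z/4Z x D_7 (order 56) has exactly 20 irreducible complex representations.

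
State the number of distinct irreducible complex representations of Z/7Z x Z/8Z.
56

Explanation: The number of irreducible complex representations of a finite group equals its number of conjugacy classes. Z/7Z x Z/8Z is abelian of order 56, so every element is its own conjugacy class: 56 classes, so Z/7Z x Z/8Z (order 56) has exactly 56 irreducible complex representations.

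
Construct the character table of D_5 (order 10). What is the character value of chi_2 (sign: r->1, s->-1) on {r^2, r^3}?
Conjugacy classes: {e} of size 1, {r^1, r^4} of size 2, {r^2, r^3} of size 2, {s, sr, ..., sr^4} of size 5.
Character table:
  irrep \ class              {e} (size 1)  {r^1, r^4} (size 2)  {r^2, r^3} (size 2)  {s, sr, ..., sr^4} (size 5)
  chi_1 (triv)               1             1                    1                    1                          
  chi_2 (sign: r->1, s->-1)  1             1                    1                    -1                         
  chi_3 (2d, j=1)            2             -1/2 + sqrt(5)/2     -sqrt(5)/2 - 1/2     0                          
  chi_4 (2d, j=2)            2             -sqrt(5)/2 - 1/2     -1/2 + sqrt(5)/2     0                          

Spot check: chi_2 (sign: r->1, s->-1) on {r^2, r^3} = 1.

Working: D_5 has order 2*5 = 10 with 4 conjugacy classes, hence 4 irreducibles. Sum of squared dims 1 + 1 + 4 + 4 = 10 = |G|. Linear characters come from the abelianisation; the 2-dimensional irreps have character r^k -> 2*cos(2*pi*j*k/5), reflections -> 0.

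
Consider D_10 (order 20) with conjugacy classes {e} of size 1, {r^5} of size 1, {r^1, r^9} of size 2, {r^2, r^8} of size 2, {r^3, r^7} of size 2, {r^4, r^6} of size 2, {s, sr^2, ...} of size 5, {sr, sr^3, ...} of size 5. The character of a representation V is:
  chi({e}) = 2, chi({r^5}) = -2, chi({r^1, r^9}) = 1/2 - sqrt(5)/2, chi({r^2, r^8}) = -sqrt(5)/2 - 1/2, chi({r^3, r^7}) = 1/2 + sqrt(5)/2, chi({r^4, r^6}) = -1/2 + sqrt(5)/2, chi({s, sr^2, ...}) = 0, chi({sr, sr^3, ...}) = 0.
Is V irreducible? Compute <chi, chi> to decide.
Irreducible: <chi, chi> = 1.

<chi, chi> = (1/|G|) sum_C |C| * |chi(C)|^2 = (1/20)[1*|2|^2 + 1*|-2|^2 + 2*|1/2 - sqrt(5)/2|^2 + 2*|-sqrt(5)/2 - 1/2|^2 + 2*|1/2 + sqrt(5)/2|^2 + 2*|-1/2 + sqrt(5)/2|^2 + 5*|0|^2 + 5*|0|^2]
  = (1/20)[(4) + (4) + (3 - sqrt(5)) + (sqrt(5) + 3) + (sqrt(5) + 3) + (3 - sqrt(5)) + (0) + (0)] = 20/20 = 1.
A character is irreducible iff <chi, chi> = 1, so this representation is irreducible.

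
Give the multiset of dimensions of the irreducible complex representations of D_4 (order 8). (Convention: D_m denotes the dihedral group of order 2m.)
Dimensions: 1, 1, 1, 1, 2

There are 5 irreducibles (= number of conjugacy classes). Their dimensions d_i satisfy sum d_i^2 = |G| = 8: 1 + 1 + 1 + 1 + 4 = 8.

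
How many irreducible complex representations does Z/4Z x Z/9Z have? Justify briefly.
36

Argument: The number of irreducible complex representations of a finite group equals its number of conjugacy classes. Z/4Z x Z/9Z is abelian of order 36, so every element is its own conjugacy class: 36 classes, so Z/4Z x Z/9Z (order 36) has exactly 36 irreducible complex representations.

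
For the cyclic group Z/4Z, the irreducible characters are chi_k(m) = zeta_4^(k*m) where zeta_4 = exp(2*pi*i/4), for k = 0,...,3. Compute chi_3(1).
chi_3(1) = zeta_4^3 = -I

Derivation: chi_3(1) = zeta_4^(3*1) = zeta_4^3. Since zeta_4^4 = 1, this equals zeta_4^3 = exp(2*pi*i*3/4) = -I.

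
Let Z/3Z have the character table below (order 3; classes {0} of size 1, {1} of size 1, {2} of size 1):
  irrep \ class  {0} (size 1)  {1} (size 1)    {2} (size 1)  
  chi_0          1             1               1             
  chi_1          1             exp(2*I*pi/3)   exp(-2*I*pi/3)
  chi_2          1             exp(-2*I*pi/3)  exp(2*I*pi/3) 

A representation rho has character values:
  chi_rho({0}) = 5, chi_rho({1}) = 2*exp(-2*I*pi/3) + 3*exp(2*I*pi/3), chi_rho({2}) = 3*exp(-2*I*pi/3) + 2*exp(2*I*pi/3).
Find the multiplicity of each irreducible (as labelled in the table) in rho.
Multiplicities: chi_0: 0, chi_1: 3, chi_2: 2.

Solution. Use <chi_rho, chi> = (1/|G|) sum_C |C| * chi_rho(C) * conj(chi(C)) with |G| = 3 for each irreducible chi in the table:
  <chi_rho, chi_0> = (1/3)[1*(5)*conj(1) + 1*(2*exp(-2*I*pi/3) + 3*exp(2*I*pi/3))*conj(1) + 1*(3*exp(-2*I*pi/3) + 2*exp(2*I*pi/3))*conj(1)]
      = (1/3)[(5) + (2*exp(-2*I*pi/3) + 3*exp(2*I*pi/3)) + (3*exp(-2*I*pi/3) + 2*exp(2*I*pi/3))] = 0/3 = 0
  <chi_rho, chi_1> = (1/3)[1*(5)*conj(1) + 1*(2*exp(-2*I*pi/3) + 3*exp(2*I*pi/3))*conj(exp(2*I*pi/3)) + 1*(3*exp(-2*I*pi/3) + 2*exp(2*I*pi/3))*conj(exp(-2*I*pi/3))]
      = (1/3)[(5) + (3 + 2*exp(2*I*pi/3)) + (3 + 2*exp(-2*I*pi/3))] = 9/3 = 3
  <chi_rho, chi_2> = (1/3)[1*(5)*conj(1) + 1*(2*exp(-2*I*pi/3) + 3*exp(2*I*pi/3))*conj(exp(-2*I*pi/3)) + 1*(3*exp(-2*I*pi/3) + 2*exp(2*I*pi/3))*conj(exp(2*I*pi/3))]
      = (1/3)[(5) + (2 + 3*exp(-2*I*pi/3)) + (2 + 3*exp(2*I*pi/3))] = 6/3 = 2
(Exp terms are combined using exp(i*s)*conj(exp(i*t)) = exp(i*(s-t)), and sums of them are collapsed using the identity that for every m > 1 the m distinct m-th roots of unity sum to 0, e.g. 1 + exp(2*I*pi/3) + exp(-2*I*pi/3) = 0.)
Dimension check: dim(rho) = sum (mult * dim) = 0*1 + 3*1 + 2*1 = 5 = chi_rho(e) = 5.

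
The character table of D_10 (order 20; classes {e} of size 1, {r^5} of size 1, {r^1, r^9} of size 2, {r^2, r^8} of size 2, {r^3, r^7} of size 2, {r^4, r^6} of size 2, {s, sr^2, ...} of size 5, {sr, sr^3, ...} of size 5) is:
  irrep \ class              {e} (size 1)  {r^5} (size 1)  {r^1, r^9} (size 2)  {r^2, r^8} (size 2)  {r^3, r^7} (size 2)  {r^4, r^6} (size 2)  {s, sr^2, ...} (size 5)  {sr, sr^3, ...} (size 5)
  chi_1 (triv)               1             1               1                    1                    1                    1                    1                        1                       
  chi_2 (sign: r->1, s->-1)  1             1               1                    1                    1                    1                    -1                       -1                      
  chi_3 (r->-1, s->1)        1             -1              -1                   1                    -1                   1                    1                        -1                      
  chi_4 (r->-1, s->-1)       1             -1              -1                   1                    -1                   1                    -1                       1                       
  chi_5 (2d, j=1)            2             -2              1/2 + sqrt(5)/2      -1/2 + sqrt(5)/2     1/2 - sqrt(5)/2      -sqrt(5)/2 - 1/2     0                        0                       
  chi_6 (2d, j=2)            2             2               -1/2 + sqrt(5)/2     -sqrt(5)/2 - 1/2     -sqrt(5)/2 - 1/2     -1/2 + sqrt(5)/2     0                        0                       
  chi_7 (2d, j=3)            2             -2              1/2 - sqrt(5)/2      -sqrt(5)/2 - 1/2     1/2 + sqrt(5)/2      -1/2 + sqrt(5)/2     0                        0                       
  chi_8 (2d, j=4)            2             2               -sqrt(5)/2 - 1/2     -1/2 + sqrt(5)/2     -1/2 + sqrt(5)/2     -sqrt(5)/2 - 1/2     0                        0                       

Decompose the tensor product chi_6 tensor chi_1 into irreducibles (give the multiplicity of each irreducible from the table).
chi_6 tensor chi_1 = chi_6 (all other irreducibles have multiplicity 0).

Reasoning: The character of a tensor product is the pointwise product (chi_6 * chi_1)(C) = chi_6(C) * chi_1(C):
  {e}: (2)*(1), {r^5}: (2)*(1), {r^1, r^9}: (-1/2 + sqrt(5)/2)*(1), {r^2, r^8}: (-sqrt(5)/2 - 1/2)*(1), {r^3, r^7}: (-sqrt(5)/2 - 1/2)*(1), {r^4, r^6}: (-1/2 + sqrt(5)/2)*(1), {s, sr^2, ...}: (0)*(1), {sr, sr^3, ...}: (0)*(1)
so (chi_6 * chi_1) takes values
  {e} -> 2, {r^5} -> 2, {r^1, r^9} -> -1/2 + sqrt(5)/2, {r^2, r^8} -> -sqrt(5)/2 - 1/2, {r^3, r^7} -> -sqrt(5)/2 - 1/2, {r^4, r^6} -> -1/2 + sqrt(5)/2, {s, sr^2, ...} -> 0, {sr, sr^3, ...} -> 0.
Now take the inner product of this character with each irreducible chi from the table, <chi_6*chi_1, chi> = (1/20) sum_C |C| (chi_6*chi_1)(C) conj(chi(C)):
  <chi_6*chi_1, chi_1> = (1/20)[1*(2)*conj(1) + 1*(2)*conj(1) + 2*(-1/2 + sqrt(5)/2)*conj(1) + 2*(-sqrt(5)/2 - 1/2)*conj(1) + 2*(-sqrt(5)/2 - 1/2)*conj(1) + 2*(-1/2 + sqrt(5)/2)*conj(1) + 5*(0)*conj(1) + 5*(0)*conj(1)]
      = (1/20)[(2) + (2) + (-1 + sqrt(5)) + (-sqrt(5) - 1) + (-sqrt(5) - 1) + (-1 + sqrt(5)) + (0) + (0)] = 0/20 = 0
  <chi_6*chi_1, chi_2> = (1/20)[1*(2)*conj(1) + 1*(2)*conj(1) + 2*(-1/2 + sqrt(5)/2)*conj(1) + 2*(-sqrt(5)/2 - 1/2)*conj(1) + 2*(-sqrt(5)/2 - 1/2)*conj(1) + 2*(-1/2 + sqrt(5)/2)*conj(1) + 5*(0)*conj(-1) + 5*(0)*conj(-1)]
      = (1/20)[(2) + (2) + (-1 + sqrt(5)) + (-sqrt(5) - 1) + (-sqrt(5) - 1) + (-1 + sqrt(5)) + (0) + (0)] = 0/20 = 0
  <chi_6*chi_1, chi_3> = (1/20)[1*(2)*conj(1) + 1*(2)*conj(-1) + 2*(-1/2 + sqrt(5)/2)*conj(-1) + 2*(-sqrt(5)/2 - 1/2)*conj(1) + 2*(-sqrt(5)/2 - 1/2)*conj(-1) + 2*(-1/2 + sqrt(5)/2)*conj(1) + 5*(0)*conj(1) + 5*(0)*conj(-1)]
      = (1/20)[(2) + (-2) + (1 - sqrt(5)) + (-sqrt(5) - 1) + (1 + sqrt(5)) + (-1 + sqrt(5)) + (0) + (0)] = 0/20 = 0
  <chi_6*chi_1, chi_4> = (1/20)[1*(2)*conj(1) + 1*(2)*conj(-1) + 2*(-1/2 + sqrt(5)/2)*conj(-1) + 2*(-sqrt(5)/2 - 1/2)*conj(1) + 2*(-sqrt(5)/2 - 1/2)*conj(-1) + 2*(-1/2 + sqrt(5)/2)*conj(1) + 5*(0)*conj(-1) + 5*(0)*conj(1)]
      = (1/20)[(2) + (-2) + (1 - sqrt(5)) + (-sqrt(5) - 1) + (1 + sqrt(5)) + (-1 + sqrt(5)) + (0) + (0)] = 0/20 = 0
  <chi_6*chi_1, chi_5> = (1/20)[1*(2)*conj(2) + 1*(2)*conj(-2) + 2*(-1/2 + sqrt(5)/2)*conj(1/2 + sqrt(5)/2) + 2*(-sqrt(5)/2 - 1/2)*conj(-1/2 + sqrt(5)/2) + 2*(-sqrt(5)/2 - 1/2)*conj(1/2 - sqrt(5)/2) + 2*(-1/2 + sqrt(5)/2)*conj(-sqrt(5)/2 - 1/2) + 5*(0)*conj(0) + 5*(0)*conj(0)]
      = (1/20)[(4) + (-4) + (2) + (-2) + (2) + (-2) + (0) + (0)] = 0/20 = 0
  <chi_6*chi_1, chi_6> = (1/20)[1*(2)*conj(2) + 1*(2)*conj(2) + 2*(-1/2 + sqrt(5)/2)*conj(-1/2 + sqrt(5)/2) + 2*(-sqrt(5)/2 - 1/2)*conj(-sqrt(5)/2 - 1/2) + 2*(-sqrt(5)/2 - 1/2)*conj(-sqrt(5)/2 - 1/2) + 2*(-1/2 + sqrt(5)/2)*conj(-1/2 + sqrt(5)/2) + 5*(0)*conj(0) + 5*(0)*conj(0)]
      = (1/20)[(4) + (4) + (3 - sqrt(5)) + (sqrt(5) + 3) + (sqrt(5) + 3) + (3 - sqrt(5)) + (0) + (0)] = 20/20 = 1
  <chi_6*chi_1, chi_7> = (1/20)[1*(2)*conj(2) + 1*(2)*conj(-2) + 2*(-1/2 + sqrt(5)/2)*conj(1/2 - sqrt(5)/2) + 2*(-sqrt(5)/2 - 1/2)*conj(-sqrt(5)/2 - 1/2) + 2*(-sqrt(5)/2 - 1/2)*conj(1/2 + sqrt(5)/2) + 2*(-1/2 + sqrt(5)/2)*conj(-1/2 + sqrt(5)/2) + 5*(0)*conj(0) + 5*(0)*conj(0)]
      = (1/20)[(4) + (-4) + (-3 + sqrt(5)) + (sqrt(5) + 3) + (-3 - sqrt(5)) + (3 - sqrt(5)) + (0) + (0)] = 0/20 = 0
  <chi_6*chi_1, chi_8> = (1/20)[1*(2)*conj(2) + 1*(2)*conj(2) + 2*(-1/2 + sqrt(5)/2)*conj(-sqrt(5)/2 - 1/2) + 2*(-sqrt(5)/2 - 1/2)*conj(-1/2 + sqrt(5)/2) + 2*(-sqrt(5)/2 - 1/2)*conj(-1/2 + sqrt(5)/2) + 2*(-1/2 + sqrt(5)/2)*conj(-sqrt(5)/2 - 1/2) + 5*(0)*conj(0) + 5*(0)*conj(0)]
      = (1/20)[(4) + (4) + (-2) + (-2) + (-2) + (-2) + (0) + (0)] = 0/20 = 0
Hence the multiplicities are chi_6: 1. Dimension check: dim(chi_6)*dim(chi_1) = 2*1 = 2 and sum (mult * dim) = 1*2 = 2.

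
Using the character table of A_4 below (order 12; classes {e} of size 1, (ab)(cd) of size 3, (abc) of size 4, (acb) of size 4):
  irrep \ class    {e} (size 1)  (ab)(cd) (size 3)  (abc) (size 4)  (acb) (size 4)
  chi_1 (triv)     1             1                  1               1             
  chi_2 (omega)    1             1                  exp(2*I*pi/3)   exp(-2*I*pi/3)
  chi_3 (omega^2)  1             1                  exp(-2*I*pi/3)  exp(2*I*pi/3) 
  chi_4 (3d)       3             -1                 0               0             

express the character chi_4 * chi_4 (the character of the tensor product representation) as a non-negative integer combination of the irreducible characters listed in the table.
chi_4 tensor chi_4 = chi_1 + chi_2 + chi_3 + 2*chi_4 (all other irreducibles have multiplicity 0).

Working: The character of a tensor product is the pointwise product (chi_4 * chi_4)(C) = chi_4(C) * chi_4(C):
  {e}: (3)*(3), (ab)(cd): (-1)*(-1), (abc): (0)*(0), (acb): (0)*(0)
so (chi_4 * chi_4) takes values
  {e} -> 9, (ab)(cd) -> 1, (abc) -> 0, (acb) -> 0.
Now take the inner product of this character with each irreducible chi from the table, <chi_4*chi_4, chi> = (1/12) sum_C |C| (chi_4*chi_4)(C) conj(chi(C)):
  <chi_4*chi_4, chi_1> = (1/12)[1*(9)*conj(1) + 3*(1)*conj(1) + 4*(0)*conj(1) + 4*(0)*conj(1)]
      = (1/12)[(9) + (3) + (0) + (0)] = 12/12 = 1
  <chi_4*chi_4, chi_2> = (1/12)[1*(9)*conj(1) + 3*(1)*conj(1) + 4*(0)*conj(exp(2*I*pi/3)) + 4*(0)*conj(exp(-2*I*pi/3))]
      = (1/12)[(9) + (3) + (0) + (0)] = 12/12 = 1
  <chi_4*chi_4, chi_3> = (1/12)[1*(9)*conj(1) + 3*(1)*conj(1) + 4*(0)*conj(exp(-2*I*pi/3)) + 4*(0)*conj(exp(2*I*pi/3))]
      = (1/12)[(9) + (3) + (0) + (0)] = 12/12 = 1
  <chi_4*chi_4, chi_4> = (1/12)[1*(9)*conj(3) + 3*(1)*conj(-1) + 4*(0)*conj(0) + 4*(0)*conj(0)]
      = (1/12)[(27) + (-3) + (0) + (0)] = 24/12 = 2
(Exp terms are combined using exp(i*s)*conj(exp(i*t)) = exp(i*(s-t)), and sums of them are collapsed using the identity that for every m > 1 the m distinct m-th roots of unity sum to 0, e.g. 1 + exp(2*I*pi/3) + exp(-2*I*pi/3) = 0.)
Hence the multiplicities are chi_1: 1, chi_2: 1, chi_3: 1, chi_4: 2. Dimension check: dim(chi_4)*dim(chi_4) = 3*3 = 9 and sum (mult * dim) = 1*1 + 1*1 + 1*1 + 2*3 = 9.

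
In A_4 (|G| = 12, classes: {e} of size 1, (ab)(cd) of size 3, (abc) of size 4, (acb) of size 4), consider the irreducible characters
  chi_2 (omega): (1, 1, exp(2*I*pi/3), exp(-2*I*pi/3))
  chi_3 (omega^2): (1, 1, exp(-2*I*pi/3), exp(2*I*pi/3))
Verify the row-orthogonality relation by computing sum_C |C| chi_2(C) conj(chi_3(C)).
Sum = 0; so <chi_2, chi_3> = 0 (distinct irreducibles are orthogonal).

Solution. Compute term by term over conjugacy classes (|C| * chi_2(C) * conj(chi_3(C))):
  1*(1)*conj(1) + 3*(1)*conj(1) + 4*(exp(2*I*pi/3))*conj(exp(-2*I*pi/3)) + 4*(exp(-2*I*pi/3))*conj(exp(2*I*pi/3))
  = (1) + (3) + (4*exp(-2*I*pi/3)) + (4*exp(2*I*pi/3))
  = 0.
(Exp terms are combined using exp(i*s)*conj(exp(i*t)) = exp(i*(s-t)), and sums of them are collapsed using the identity that for every m > 1 the m distinct m-th roots of unity sum to 0, e.g. 1 + exp(2*I*pi/3) + exp(-2*I*pi/3) = 0.)
Dividing by |G| = 12 gives 0/12 = 0, matching the row-orthogonality relation <chi_2, chi_3> = [chi_2 = chi_3].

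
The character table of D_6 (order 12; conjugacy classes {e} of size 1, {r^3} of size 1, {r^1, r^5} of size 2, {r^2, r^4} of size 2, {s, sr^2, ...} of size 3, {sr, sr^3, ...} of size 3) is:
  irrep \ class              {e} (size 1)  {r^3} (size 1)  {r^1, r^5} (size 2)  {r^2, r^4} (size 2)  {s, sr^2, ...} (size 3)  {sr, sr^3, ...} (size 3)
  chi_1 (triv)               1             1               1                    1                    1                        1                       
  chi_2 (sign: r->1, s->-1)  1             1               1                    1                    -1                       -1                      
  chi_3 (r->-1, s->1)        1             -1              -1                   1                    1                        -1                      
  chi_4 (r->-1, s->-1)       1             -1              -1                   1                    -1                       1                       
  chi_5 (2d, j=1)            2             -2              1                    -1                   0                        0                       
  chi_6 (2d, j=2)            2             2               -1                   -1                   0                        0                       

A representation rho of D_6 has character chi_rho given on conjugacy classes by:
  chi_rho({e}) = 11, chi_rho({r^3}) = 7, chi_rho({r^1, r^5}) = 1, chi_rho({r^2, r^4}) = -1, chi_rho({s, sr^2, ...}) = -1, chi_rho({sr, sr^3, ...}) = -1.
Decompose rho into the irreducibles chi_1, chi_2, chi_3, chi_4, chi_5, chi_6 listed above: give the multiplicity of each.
Multiplicities: chi_1: 1, chi_2: 2, chi_3: 0, chi_4: 0, chi_5: 1, chi_6: 3.

Working: Use <chi_rho, chi> = (1/|G|) sum_C |C| * chi_rho(C) * conj(chi(C)) with |G| = 12 for each irreducible chi in the table:
  <chi_rho, chi_1> = (1/12)[1*(11)*conj(1) + 1*(7)*conj(1) + 2*(1)*conj(1) + 2*(-1)*conj(1) + 3*(-1)*conj(1) + 3*(-1)*conj(1)]
      = (1/12)[(11) + (7) + (2) + (-2) + (-3) + (-3)] = 12/12 = 1
  <chi_rho, chi_2> = (1/12)[1*(11)*conj(1) + 1*(7)*conj(1) + 2*(1)*conj(1) + 2*(-1)*conj(1) + 3*(-1)*conj(-1) + 3*(-1)*conj(-1)]
      = (1/12)[(11) + (7) + (2) + (-2) + (3) + (3)] = 24/12 = 2
  <chi_rho, chi_3> = (1/12)[1*(11)*conj(1) + 1*(7)*conj(-1) + 2*(1)*conj(-1) + 2*(-1)*conj(1) + 3*(-1)*conj(1) + 3*(-1)*conj(-1)]
      = (1/12)[(11) + (-7) + (-2) + (-2) + (-3) + (3)] = 0/12 = 0
  <chi_rho, chi_4> = (1/12)[1*(11)*conj(1) + 1*(7)*conj(-1) + 2*(1)*conj(-1) + 2*(-1)*conj(1) + 3*(-1)*conj(-1) + 3*(-1)*conj(1)]
      = (1/12)[(11) + (-7) + (-2) + (-2) + (3) + (-3)] = 0/12 = 0
  <chi_rho, chi_5> = (1/12)[1*(11)*conj(2) + 1*(7)*conj(-2) + 2*(1)*conj(1) + 2*(-1)*conj(-1) + 3*(-1)*conj(0) + 3*(-1)*conj(0)]
      = (1/12)[(22) + (-14) + (2) + (2) + (0) + (0)] = 12/12 = 1
  <chi_rho, chi_6> = (1/12)[1*(11)*conj(2) + 1*(7)*conj(2) + 2*(1)*conj(-1) + 2*(-1)*conj(-1) + 3*(-1)*conj(0) + 3*(-1)*conj(0)]
      = (1/12)[(22) + (14) + (-2) + (2) + (0) + (0)] = 36/12 = 3
Dimension check: dim(rho) = sum (mult * dim) = 1*1 + 2*1 + 0*1 + 0*1 + 1*2 + 3*2 = 11 = chi_rho(e) = 11.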